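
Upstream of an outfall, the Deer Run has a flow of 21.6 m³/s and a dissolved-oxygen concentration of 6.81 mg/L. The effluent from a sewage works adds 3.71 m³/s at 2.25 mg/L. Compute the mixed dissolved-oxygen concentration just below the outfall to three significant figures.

Flow-weighted mixing: C = (Q_r C_r + Q_w C_w)/(Q_r + Q_w)
= (21.6×6.81 + 3.71×2.25)/(21.6 + 3.71) = 155.4/25.31 = 6.142 mg/L.

6.14 mg/L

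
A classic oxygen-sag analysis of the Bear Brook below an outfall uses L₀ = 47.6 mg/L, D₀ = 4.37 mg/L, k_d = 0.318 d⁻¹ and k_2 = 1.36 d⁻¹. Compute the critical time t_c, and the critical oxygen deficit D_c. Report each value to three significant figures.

t_c ≈ 1.05 d; D_c ≈ 7.97 mg/L

At the critical point dD/dt = 0, so k_d L₀ e^(−k_d t) = k_2 D. Substituting D(t) from the Streeter–Phelps equation and solving for t gives
t_c = ln[(k_2/k_d)(1 − D₀(k_2−k_d)/(k_d L₀))] / (k_2−k_d).
Here k_2−k_d = 1.042 d⁻¹ and 1 − D₀(k_2−k_d)/(k_d L₀) = 1 − 4.37×1.042/(0.318×47.6) = 0.6992, so
t_c = ln(4.277 × 0.6992) / 1.042 = 1.095 / 1.042 = 1.051 d.
L(t_c) = L₀ e^(−k_d t_c) = 47.6 × 0.7159 = 34.07 mg/L, and at the critical point k_2 D_c = k_d L, so D_c = (0.318/1.36) × 34.07 = 7.967 mg/L.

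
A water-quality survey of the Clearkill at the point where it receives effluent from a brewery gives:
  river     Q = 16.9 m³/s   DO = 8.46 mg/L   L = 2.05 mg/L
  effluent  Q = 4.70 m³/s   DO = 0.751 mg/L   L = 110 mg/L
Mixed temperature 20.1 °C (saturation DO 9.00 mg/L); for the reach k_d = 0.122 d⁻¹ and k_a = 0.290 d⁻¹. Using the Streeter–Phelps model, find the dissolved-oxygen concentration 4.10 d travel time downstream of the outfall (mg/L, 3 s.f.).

DO ≈ 2.73 mg/L

Mixed DO = (16.9×8.46 + 4.70×0.751)/(16.9+4.70) = 146.5/21.60 = 6.783 mg/L.
Mixed L₀ = (16.9×2.05 + 4.70×110)/(21.60) = 551.6/21.60 = 25.54 mg/L.
Initial deficit D₀ = C_s − DO₀ = 9.00 − 6.783 = 2.217 mg/L.
D(4.10) = [0.122×25.54/(0.290−0.122)](e^(−0.122×4.10) − e^(−0.290×4.10)) + 2.217 e^(−0.290×4.10)
= 18.55 × (0.6064 − 0.3045) + 2.217 × 0.3045 = 6.274 mg/L.
DO = 9.00 − 6.274 = 2.726 mg/L.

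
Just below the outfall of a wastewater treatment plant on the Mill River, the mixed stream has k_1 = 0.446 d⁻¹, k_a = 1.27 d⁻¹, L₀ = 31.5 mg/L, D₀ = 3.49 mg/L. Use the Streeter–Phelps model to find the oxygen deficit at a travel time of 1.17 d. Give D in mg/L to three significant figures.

k_1 L₀/(k_a−k_1) = 0.446×31.5/(1.27−0.446) = 14.05/0.8240 = 17.05 mg/L.
e^(−k_1 t) = e^(−0.446×1.170) = 0.5934; e^(−k_a t) = e^(−1.27×1.170) = 0.2263.
D = 17.05 × (0.5934 − 0.2263) + 3.49 × 0.2263 = 6.260 + 0.7898 = 7.049 mg/L.

D ≈ 7.05 mg/L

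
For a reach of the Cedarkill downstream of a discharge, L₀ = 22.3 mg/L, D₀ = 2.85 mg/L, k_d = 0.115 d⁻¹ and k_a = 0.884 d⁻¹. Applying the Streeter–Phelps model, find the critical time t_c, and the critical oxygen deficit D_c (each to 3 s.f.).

With k_a/k_d = 7.687 and 1 − D₀(k_a−k_d)/(k_d L₀) = 0.1454,
t_c = ln(7.687 × 0.1454) / (0.884 − 0.115) = ln(1.118) / 0.7690 = 0.1112/0.7690 = 0.1446 d.
D_c = (k_d/k_a) L₀ e^(−k_d t_c) = (0.115/0.884) × 22.3 × e^(−0.115×0.1446) = 0.1301 × 22.3 × 0.9835 = 2.853 mg/L.

t_c ≈ 0.145 d; D_c ≈ 2.85 mg/L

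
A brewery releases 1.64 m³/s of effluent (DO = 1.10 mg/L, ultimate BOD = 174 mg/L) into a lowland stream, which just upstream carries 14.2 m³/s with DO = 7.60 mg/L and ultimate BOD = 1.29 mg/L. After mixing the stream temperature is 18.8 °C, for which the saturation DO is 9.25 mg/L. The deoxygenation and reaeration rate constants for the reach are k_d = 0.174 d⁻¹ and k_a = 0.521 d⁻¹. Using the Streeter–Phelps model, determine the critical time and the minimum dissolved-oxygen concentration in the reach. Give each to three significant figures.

t_c ≈ 2.36 d; minimum DO ≈ 5.01 mg/L

Mixed DO = (14.2×7.60 + 1.64×1.10)/(14.2+1.64) = 109.7/15.84 = 6.927 mg/L.
Mixed L₀ = (14.2×1.29 + 1.64×174)/(15.84) = 303.7/15.84 = 19.17 mg/L.
Initial deficit D₀ = C_s − DO₀ = 9.25 − 6.927 = 2.323 mg/L.
t_c = (1/0.3470) ln[(0.521/0.174)(1 − 2.323×0.3470/(0.174×19.17))] = 2.882 × ln(2.271) = 2.363 d.
D_c = (0.174/0.521) × 19.17 × e^(−0.174×2.363) = 0.3340 × 19.17 × 0.6628 = 4.244 mg/L.
Minimum DO = 9.25 − 4.244 = 5.006 mg/L.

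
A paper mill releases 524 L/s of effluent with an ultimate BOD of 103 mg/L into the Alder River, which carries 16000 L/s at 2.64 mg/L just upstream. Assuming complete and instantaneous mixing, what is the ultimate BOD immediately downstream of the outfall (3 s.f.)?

Flow-weighted mixing: C = (Q_r C_r + Q_w C_w)/(Q_r + Q_w)
= (16000×2.64 + 524×103)/(16000 + 524) = 96210/16520 = 5.823 mg/L.

5.82 mg/L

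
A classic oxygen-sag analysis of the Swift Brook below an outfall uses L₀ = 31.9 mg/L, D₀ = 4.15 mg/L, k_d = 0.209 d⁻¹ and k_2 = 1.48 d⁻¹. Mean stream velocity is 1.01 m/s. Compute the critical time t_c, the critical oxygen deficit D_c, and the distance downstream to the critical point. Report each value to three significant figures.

t_c ≈ 0.308 d; D_c ≈ 4.22 mg/L; x_c ≈ 26.9 km

t_c = [1/(k_2−k_d)] ln[(k_2/k_d)(1 − D₀(k_2−k_d)/(k_d L₀))]
= [1/(1.48−0.209)] ln[(1.48/0.209)(1 − 4.15×1.271/(0.209×31.9))]
= (1/1.271) ln[7.081 × 0.2089] = 0.7868 × ln(1.479) = 0.7868 × 0.3913 = 0.3079 d.
D_c = (k_d/k_2) L₀ e^(−k_d t_c) = (0.209/1.48) × 31.9 × e^(−0.209×0.3079) = 0.1412 × 31.9 × 0.9377 = 4.224 mg/L.
x_c = v t_c = 1.01 m/s × 0.3079 d × 86400 s/d = 26870 m ≈ 26.9 km.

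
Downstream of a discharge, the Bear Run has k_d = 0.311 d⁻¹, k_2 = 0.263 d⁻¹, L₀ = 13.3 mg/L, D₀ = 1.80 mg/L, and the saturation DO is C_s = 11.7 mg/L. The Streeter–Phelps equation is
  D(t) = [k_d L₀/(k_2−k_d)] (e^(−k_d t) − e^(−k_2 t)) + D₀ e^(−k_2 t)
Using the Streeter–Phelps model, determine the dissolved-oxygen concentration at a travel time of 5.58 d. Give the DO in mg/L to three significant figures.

DO ≈ 6.62 mg/L

k_d L₀/(k_2−k_d) = 0.311×13.3/(0.263−0.311) = 4.136/-0.04800 = -86.17 mg/L.
e^(−k_d t) = e^(−0.311×5.580) = 0.1763; e^(−k_2 t) = e^(−0.263×5.580) = 0.2305.
D = -86.17 × (0.1763 − 0.2305) + 1.80 × 0.2305 = 4.667 + 0.4149 = 5.082 mg/L.
DO = C_s − D = 11.7 − 5.082 = 6.618 mg/L.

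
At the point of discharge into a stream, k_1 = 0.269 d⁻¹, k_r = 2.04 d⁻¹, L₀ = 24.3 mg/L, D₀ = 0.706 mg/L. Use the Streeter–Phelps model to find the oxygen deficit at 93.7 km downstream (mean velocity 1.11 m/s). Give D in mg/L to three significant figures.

D ≈ 2.43 mg/L

Travel time t = x/v = 93.7 km / (1.11 m/s) = 93700 m / 1.11 m/s = 84410 s = 0.9770 d.
k_1 L₀/(k_r−k_1) = 0.269×24.3/(2.04−0.269) = 6.537/1.771 = 3.691 mg/L.
e^(−k_1 t) = e^(−0.269×0.9770) = 0.7689; e^(−k_r t) = e^(−2.04×0.9770) = 0.1363.
D = 3.691 × (0.7689 − 0.1363) + 0.706 × 0.1363 = 2.335 + 0.09621 = 2.431 mg/L.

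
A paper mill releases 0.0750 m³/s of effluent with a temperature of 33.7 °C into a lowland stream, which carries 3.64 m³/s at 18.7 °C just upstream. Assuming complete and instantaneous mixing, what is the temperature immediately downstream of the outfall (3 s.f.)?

19.0 °C

Flow-weighted mixing: C = (Q_r C_r + Q_w C_w)/(Q_r + Q_w)
= (3.64×18.7 + 0.0750×33.7)/(3.64 + 0.0750) = 70.60/3.715 = 19.00 °C.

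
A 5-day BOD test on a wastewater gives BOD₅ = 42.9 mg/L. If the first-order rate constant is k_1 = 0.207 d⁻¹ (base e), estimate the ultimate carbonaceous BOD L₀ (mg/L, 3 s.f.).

L₀ ≈ 66.5 mg/L

BOD₅ = L₀(1 − e^(−5k_1)) ⇒ L₀ = BOD₅ / (1 − e^(−5×0.207))
= 42.9 / (1 − 0.3552) = 42.9 / 0.6448 = 66.53 mg/L.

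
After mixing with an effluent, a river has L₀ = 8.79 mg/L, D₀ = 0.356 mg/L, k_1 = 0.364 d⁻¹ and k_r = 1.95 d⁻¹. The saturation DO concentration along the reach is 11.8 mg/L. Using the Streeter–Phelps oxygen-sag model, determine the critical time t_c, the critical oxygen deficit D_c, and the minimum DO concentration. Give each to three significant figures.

t_c ≈ 0.936 d; D_c ≈ 1.17 mg/L; min DO ≈ 10.6 mg/L

t_c = [1/(k_r−k_1)] ln[(k_r/k_1)(1 − D₀(k_r−k_1)/(k_1 L₀))]
= [1/(1.95−0.364)] ln[(1.95/0.364)(1 − 0.356×1.586/(0.364×8.79))]
= (1/1.586) ln[5.357 × 0.8235] = 0.6305 × ln(4.412) = 0.6305 × 1.484 = 0.9359 d.
D_c = (k_1/k_r) L₀ e^(−k_1 t_c) = (0.364/1.95) × 8.79 × e^(−0.364×0.9359) = 0.1867 × 8.79 × 0.7113 = 1.167 mg/L.
Minimum DO = C_s − D_c = 11.8 − 1.167 = 10.63 mg/L.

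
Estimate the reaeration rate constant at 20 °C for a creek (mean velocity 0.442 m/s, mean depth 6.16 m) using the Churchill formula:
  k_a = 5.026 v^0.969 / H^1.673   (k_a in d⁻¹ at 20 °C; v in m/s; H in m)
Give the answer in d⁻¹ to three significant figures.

k_a ≈ 0.109 d⁻¹

k_a = 5.026 × 0.442^0.969 / 6.16^1.673 = 5.026 × 0.4533 / 20.94 = 0.1088 d⁻¹.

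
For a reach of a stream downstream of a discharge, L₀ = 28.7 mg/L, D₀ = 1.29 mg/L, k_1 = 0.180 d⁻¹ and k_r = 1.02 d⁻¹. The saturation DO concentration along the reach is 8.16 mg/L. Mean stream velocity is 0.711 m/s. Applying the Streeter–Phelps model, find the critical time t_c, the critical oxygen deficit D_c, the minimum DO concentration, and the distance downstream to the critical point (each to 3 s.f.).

t_c ≈ 1.78 d; D_c ≈ 3.67 mg/L; min DO ≈ 4.49 mg/L; x_c ≈ 110 km

With k_r/k_1 = 5.667 and 1 − D₀(k_r−k_1)/(k_1 L₀) = 0.7902,
t_c = ln(5.667 × 0.7902) / (1.02 − 0.180) = ln(4.478) / 0.8400 = 1.499/0.8400 = 1.785 d.
D_c = (k_1/k_r) L₀ e^(−k_1 t_c) = (0.180/1.02) × 28.7 × e^(−0.180×1.785) = 0.1765 × 28.7 × 0.7252 = 3.673 mg/L.
Minimum DO = C_s − D_c = 8.16 − 3.673 = 4.487 mg/L.
x_c = v t_c = 0.711 m/s × 1.785 d × 86400 s/d = 109600 m ≈ 110 km.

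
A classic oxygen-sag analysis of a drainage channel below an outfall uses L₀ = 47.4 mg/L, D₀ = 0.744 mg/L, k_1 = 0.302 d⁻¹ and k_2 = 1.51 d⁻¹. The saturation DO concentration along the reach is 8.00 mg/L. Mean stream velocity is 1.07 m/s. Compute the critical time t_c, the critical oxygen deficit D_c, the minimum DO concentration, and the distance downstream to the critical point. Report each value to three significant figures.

t_c ≈ 1.28 d; D_c ≈ 6.44 mg/L; min DO ≈ 1.56 mg/L; x_c ≈ 118 km

t_c = [1/(k_2−k_1)] ln[(k_2/k_1)(1 − D₀(k_2−k_1)/(k_1 L₀))]
= [1/(1.51−0.302)] ln[(1.51/0.302)(1 − 0.744×1.208/(0.302×47.4))]
= (1/1.208) ln[5.000 × 0.9372] = 0.8278 × ln(4.686) = 0.8278 × 1.545 = 1.279 d.
L(t_c) = L₀ e^(−k_1 t_c) = 47.4 × 0.6797 = 32.22 mg/L, and at the critical point k_2 D_c = k_1 L, so D_c = (0.302/1.51) × 32.22 = 6.443 mg/L.
Minimum DO = C_s − D_c = 8.00 − 6.443 = 1.557 mg/L.
x_c = v t_c = 1.07 m/s × 1.279 d × 86400 s/d = 118200 m ≈ 118 km.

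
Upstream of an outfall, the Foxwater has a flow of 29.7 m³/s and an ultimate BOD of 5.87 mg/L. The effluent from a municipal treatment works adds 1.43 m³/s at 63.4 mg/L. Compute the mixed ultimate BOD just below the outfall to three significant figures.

8.51 mg/L

Flow-weighted mixing: C = (Q_r C_r + Q_w C_w)/(Q_r + Q_w)
= (29.7×5.87 + 1.43×63.4)/(29.7 + 1.43) = 265.0/31.13 = 8.513 mg/L.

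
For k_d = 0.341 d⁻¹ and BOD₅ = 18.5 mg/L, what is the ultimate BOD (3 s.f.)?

BOD₅ = L₀(1 − e^(−5k_d)) ⇒ L₀ = BOD₅ / (1 − e^(−5×0.341))
= 18.5 / (1 − 0.1818) = 18.5 / 0.8182 = 22.61 mg/L.

L₀ ≈ 22.6 mg/L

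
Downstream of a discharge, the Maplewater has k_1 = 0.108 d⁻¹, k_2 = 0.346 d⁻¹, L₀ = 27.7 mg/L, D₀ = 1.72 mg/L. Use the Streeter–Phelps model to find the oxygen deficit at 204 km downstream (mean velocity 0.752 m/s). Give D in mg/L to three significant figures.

Travel time t = x/v = 204 km / (0.752 m/s) = 204000 m / 0.752 m/s = 271300 s = 3.140 d.
k_1 L₀/(k_2−k_1) = 0.108×27.7/(0.346−0.108) = 2.992/0.2380 = 12.57 mg/L.
e^(−k_1 t) = e^(−0.108×3.140) = 0.7124; e^(−k_2 t) = e^(−0.346×3.140) = 0.3374.
D = 12.57 × (0.7124 − 0.3374) + 1.72 × 0.3374 = 4.713 + 0.5804 = 5.294 mg/L.

D ≈ 5.29 mg/L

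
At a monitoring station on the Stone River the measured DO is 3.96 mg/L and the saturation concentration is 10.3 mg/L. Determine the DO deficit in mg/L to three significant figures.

D ≈ 6.34 mg/L

D = C_s − C = 10.3 − 3.96 = 6.34 mg/L.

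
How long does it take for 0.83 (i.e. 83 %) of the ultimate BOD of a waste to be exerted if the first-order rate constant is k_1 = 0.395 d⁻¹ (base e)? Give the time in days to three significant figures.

y/L₀ = 1 − e^(−k_1 t) = 0.83 ⇒ e^(−k_1 t) = 0.170
t = −ln(0.170) / 0.395 = 1.772 / 0.395 = 4.486 d.

t ≈ 4.49 d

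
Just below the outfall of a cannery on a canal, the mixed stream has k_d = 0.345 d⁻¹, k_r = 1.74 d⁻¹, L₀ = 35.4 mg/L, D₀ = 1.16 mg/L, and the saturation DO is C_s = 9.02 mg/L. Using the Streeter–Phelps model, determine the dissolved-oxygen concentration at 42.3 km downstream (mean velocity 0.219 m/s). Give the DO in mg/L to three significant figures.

DO ≈ 5.13 mg/L

Travel time t = x/v = 42.3 km / (0.219 m/s) = 42300 m / 0.219 m/s = 193200 s = 2.236 d.
k_d L₀/(k_r−k_d) = 0.345×35.4/(1.74−0.345) = 12.21/1.395 = 8.755 mg/L.
e^(−k_d t) = e^(−0.345×2.236) = 0.4624; e^(−k_r t) = e^(−1.74×2.236) = 0.02045.
D = 8.755 × (0.4624 − 0.02045) + 1.16 × 0.02045 = 3.869 + 0.02372 = 3.893 mg/L.
DO = C_s − D = 9.02 − 3.893 = 5.127 mg/L.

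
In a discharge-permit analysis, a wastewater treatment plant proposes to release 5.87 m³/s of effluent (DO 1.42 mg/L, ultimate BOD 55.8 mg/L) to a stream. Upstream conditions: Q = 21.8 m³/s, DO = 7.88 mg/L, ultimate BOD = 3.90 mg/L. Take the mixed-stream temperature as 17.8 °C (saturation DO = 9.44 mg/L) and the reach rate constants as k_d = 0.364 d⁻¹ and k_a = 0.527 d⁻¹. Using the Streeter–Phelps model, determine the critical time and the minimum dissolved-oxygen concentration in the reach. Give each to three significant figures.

Mixed DO = (21.8×7.88 + 5.87×1.42)/(21.8+5.87) = 180.1/27.67 = 6.510 mg/L.
Mixed L₀ = (21.8×3.90 + 5.87×55.8)/(27.67) = 412.6/27.67 = 14.91 mg/L.
Initial deficit D₀ = C_s − DO₀ = 9.44 − 6.510 = 2.930 mg/L.
t_c = (1/0.1630) ln[(0.527/0.364)(1 − 2.930×0.1630/(0.364×14.91))] = 6.135 × ln(1.320) = 1.705 d.
D_c = (0.364/0.527) × 14.91 × e^(−0.364×1.705) = 0.6907 × 14.91 × 0.5376 = 5.537 mg/L.
Minimum DO = 9.44 − 5.537 = 3.903 mg/L.

t_c ≈ 1.71 d; minimum DO ≈ 3.90 mg/L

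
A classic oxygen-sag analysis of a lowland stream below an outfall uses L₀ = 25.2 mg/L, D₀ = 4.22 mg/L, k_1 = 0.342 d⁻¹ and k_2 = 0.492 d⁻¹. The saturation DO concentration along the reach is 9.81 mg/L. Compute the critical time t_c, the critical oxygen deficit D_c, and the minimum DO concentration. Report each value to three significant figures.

With k_2/k_1 = 1.439 and 1 − D₀(k_2−k_1)/(k_1 L₀) = 0.9266,
t_c = ln(1.439 × 0.9266) / (0.492 − 0.342) = ln(1.333) / 0.1500 = 0.2874/0.1500 = 1.916 d.
L(t_c) = L₀ e^(−k_1 t_c) = 25.2 × 0.5193 = 13.09 mg/L, and at the critical point k_2 D_c = k_1 L, so D_c = (0.342/0.492) × 13.09 = 9.097 mg/L.
Minimum DO = C_s − D_c = 9.81 − 9.097 = 0.7130 mg/L.

t_c ≈ 1.92 d; D_c ≈ 9.10 mg/L; min DO ≈ 0.713 mg/L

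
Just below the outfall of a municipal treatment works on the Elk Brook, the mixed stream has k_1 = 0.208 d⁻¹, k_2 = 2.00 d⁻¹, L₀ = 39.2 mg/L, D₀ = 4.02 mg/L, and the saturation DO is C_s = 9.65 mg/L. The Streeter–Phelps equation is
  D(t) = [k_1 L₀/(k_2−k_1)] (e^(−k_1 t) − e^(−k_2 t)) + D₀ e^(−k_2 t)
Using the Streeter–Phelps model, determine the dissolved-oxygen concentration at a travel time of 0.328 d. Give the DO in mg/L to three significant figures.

k_1 L₀/(k_2−k_1) = 0.208×39.2/(2.00−0.208) = 8.154/1.792 = 4.550 mg/L.
e^(−k_1 t) = e^(−0.208×0.3280) = 0.9341; e^(−k_2 t) = e^(−2.00×0.3280) = 0.5189.
D = 4.550 × (0.9341 − 0.5189) + 4.02 × 0.5189 = 1.889 + 2.086 = 3.975 mg/L.
DO = C_s − D = 9.65 − 3.975 = 5.675 mg/L.

DO ≈ 5.68 mg/L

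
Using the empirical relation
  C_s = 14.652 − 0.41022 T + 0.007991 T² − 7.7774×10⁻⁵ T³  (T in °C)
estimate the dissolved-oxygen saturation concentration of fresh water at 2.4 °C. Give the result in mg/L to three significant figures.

C_s ≈ 13.7 mg/L

C_s = 14.652 − 0.41022×2.4 + 0.007991×2.4² − 7.7774×10⁻⁵×2.4³ = 13.71 mg/L.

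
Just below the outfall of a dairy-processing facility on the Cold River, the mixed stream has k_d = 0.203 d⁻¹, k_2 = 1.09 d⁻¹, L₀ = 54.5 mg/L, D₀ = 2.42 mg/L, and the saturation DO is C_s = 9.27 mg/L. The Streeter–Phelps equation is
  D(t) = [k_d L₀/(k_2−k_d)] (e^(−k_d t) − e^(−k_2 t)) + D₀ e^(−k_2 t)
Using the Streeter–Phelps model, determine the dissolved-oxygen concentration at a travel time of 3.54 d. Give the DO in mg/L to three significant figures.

k_d L₀/(k_2−k_d) = 0.203×54.5/(1.09−0.203) = 11.06/0.8870 = 12.47 mg/L.
e^(−k_d t) = e^(−0.203×3.540) = 0.4874; e^(−k_2 t) = e^(−1.09×3.540) = 0.02110.
D = 12.47 × (0.4874 − 0.02110) + 2.42 × 0.02110 = 5.816 + 0.05106 = 5.868 mg/L.
DO = C_s − D = 9.27 − 5.868 = 3.402 mg/L.

DO ≈ 3.40 mg/L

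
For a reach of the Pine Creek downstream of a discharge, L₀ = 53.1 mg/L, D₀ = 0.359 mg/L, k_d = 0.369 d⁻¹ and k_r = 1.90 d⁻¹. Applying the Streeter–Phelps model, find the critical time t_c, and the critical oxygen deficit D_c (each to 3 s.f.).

t_c ≈ 1.05 d; D_c ≈ 7.00 mg/L

With k_r/k_d = 5.149 and 1 − D₀(k_r−k_d)/(k_d L₀) = 0.9719,
t_c = ln(5.149 × 0.9719) / (1.90 − 0.369) = ln(5.005) / 1.531 = 1.610/1.531 = 1.052 d.
L(t_c) = L₀ e^(−k_d t_c) = 53.1 × 0.6783 = 36.02 mg/L, and at the critical point k_r D_c = k_d L, so D_c = (0.369/1.90) × 36.02 = 6.995 mg/L.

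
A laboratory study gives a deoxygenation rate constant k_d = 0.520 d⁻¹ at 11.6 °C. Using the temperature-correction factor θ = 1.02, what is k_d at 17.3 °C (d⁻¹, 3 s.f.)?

k_d ≈ 0.582 d⁻¹

k_d(T₂) = k_d(T₁) · θ^(T₂−T₁) = 0.520 × 1.02^(17.3−11.6)
= 0.520 × 1.02^5.70 = 0.520 × 1.119 = 0.5821 d⁻¹.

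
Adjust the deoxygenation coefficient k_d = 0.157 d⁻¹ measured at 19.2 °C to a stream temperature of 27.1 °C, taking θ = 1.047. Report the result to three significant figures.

k_d ≈ 0.226 d⁻¹

k_d(T₂) = k_d(T₁) · θ^(T₂−T₁) = 0.157 × 1.047^(27.1−19.2)
= 0.157 × 1.047^7.90 = 0.157 × 1.437 = 0.2257 d⁻¹.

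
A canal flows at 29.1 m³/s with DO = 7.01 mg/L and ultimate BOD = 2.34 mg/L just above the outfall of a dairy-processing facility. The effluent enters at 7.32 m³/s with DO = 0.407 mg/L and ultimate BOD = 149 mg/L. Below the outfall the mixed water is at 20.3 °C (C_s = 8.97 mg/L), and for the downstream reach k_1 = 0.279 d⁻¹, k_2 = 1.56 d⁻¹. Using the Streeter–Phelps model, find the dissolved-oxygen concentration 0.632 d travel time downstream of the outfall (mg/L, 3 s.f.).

Mixed DO = (29.1×7.01 + 7.32×0.407)/(29.1+7.32) = 207.0/36.42 = 5.683 mg/L.
Mixed L₀ = (29.1×2.34 + 7.32×149)/(36.42) = 1159/36.42 = 31.82 mg/L.
Initial deficit D₀ = C_s − DO₀ = 8.97 − 5.683 = 3.287 mg/L.
D(0.632) = [0.279×31.82/(1.56−0.279)](e^(−0.279×0.632) − e^(−1.56×0.632)) + 3.287 e^(−1.56×0.632)
= 6.930 × (0.8383 − 0.3731) + 3.287 × 0.3731 = 4.450 mg/L.
DO = 8.97 − 4.450 = 4.520 mg/L.

DO ≈ 4.52 mg/L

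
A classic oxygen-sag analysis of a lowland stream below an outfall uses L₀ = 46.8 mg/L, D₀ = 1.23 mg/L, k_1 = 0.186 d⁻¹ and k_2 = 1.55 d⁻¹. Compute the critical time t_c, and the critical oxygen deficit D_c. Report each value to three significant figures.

At the critical point dD/dt = 0, so k_1 L₀ e^(−k_1 t) = k_2 D. Substituting D(t) from the Streeter–Phelps equation and solving for t gives
t_c = ln[(k_2/k_1)(1 − D₀(k_2−k_1)/(k_1 L₀))] / (k_2−k_1).
Here k_2−k_1 = 1.364 d⁻¹ and 1 − D₀(k_2−k_1)/(k_1 L₀) = 1 − 1.23×1.364/(0.186×46.8) = 0.8073, so
t_c = ln(8.333 × 0.8073) / 1.364 = 1.906 / 1.364 = 1.397 d.
L(t_c) = L₀ e^(−k_1 t_c) = 46.8 × 0.7711 = 36.09 mg/L, and at the critical point k_2 D_c = k_1 L, so D_c = (0.186/1.55) × 36.09 = 4.331 mg/L.

t_c ≈ 1.40 d; D_c ≈ 4.33 mg/L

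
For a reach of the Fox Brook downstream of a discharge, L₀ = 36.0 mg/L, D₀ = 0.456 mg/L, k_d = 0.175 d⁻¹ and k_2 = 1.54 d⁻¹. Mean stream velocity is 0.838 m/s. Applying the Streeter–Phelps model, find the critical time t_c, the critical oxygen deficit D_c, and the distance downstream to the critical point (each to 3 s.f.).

t_c ≈ 1.52 d; D_c ≈ 3.14 mg/L; x_c ≈ 110 km

At the critical point dD/dt = 0, so k_d L₀ e^(−k_d t) = k_2 D. Substituting D(t) from the Streeter–Phelps equation and solving for t gives
t_c = ln[(k_2/k_d)(1 − D₀(k_2−k_d)/(k_d L₀))] / (k_2−k_d).
Here k_2−k_d = 1.365 d⁻¹ and 1 − D₀(k_2−k_d)/(k_d L₀) = 1 − 0.456×1.365/(0.175×36.0) = 0.9012, so
t_c = ln(8.800 × 0.9012) / 1.365 = 2.071 / 1.365 = 1.517 d.
L(t_c) = L₀ e^(−k_d t_c) = 36.0 × 0.7668 = 27.61 mg/L, and at the critical point k_2 D_c = k_d L, so D_c = (0.175/1.54) × 27.61 = 3.137 mg/L.
x_c = v t_c = 0.838 m/s × 1.517 d × 86400 s/d = 109800 m ≈ 110 km.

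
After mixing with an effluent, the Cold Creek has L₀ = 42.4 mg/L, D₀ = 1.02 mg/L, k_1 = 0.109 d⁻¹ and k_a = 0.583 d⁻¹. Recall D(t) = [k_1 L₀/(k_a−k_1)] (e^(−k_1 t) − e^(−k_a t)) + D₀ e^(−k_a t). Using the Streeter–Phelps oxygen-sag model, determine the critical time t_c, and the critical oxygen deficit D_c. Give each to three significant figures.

t_c = [1/(k_a−k_1)] ln[(k_a/k_1)(1 − D₀(k_a−k_1)/(k_1 L₀))]
= [1/(0.583−0.109)] ln[(0.583/0.109)(1 − 1.02×0.4740/(0.109×42.4))]
= (1/0.4740) ln[5.349 × 0.8954] = 2.110 × ln(4.789) = 2.110 × 1.566 = 3.305 d.
D_c = (k_1/k_a) L₀ e^(−k_1 t_c) = (0.109/0.583) × 42.4 × e^(−0.109×3.305) = 0.1870 × 42.4 × 0.6975 = 5.530 mg/L.

t_c ≈ 3.30 d; D_c ≈ 5.53 mg/L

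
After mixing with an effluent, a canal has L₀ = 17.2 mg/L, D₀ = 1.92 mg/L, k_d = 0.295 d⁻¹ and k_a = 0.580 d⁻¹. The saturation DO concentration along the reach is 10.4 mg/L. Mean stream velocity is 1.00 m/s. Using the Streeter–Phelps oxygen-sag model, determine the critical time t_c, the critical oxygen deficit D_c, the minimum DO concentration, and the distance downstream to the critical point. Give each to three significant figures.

t_c = [1/(k_a−k_d)] ln[(k_a/k_d)(1 − D₀(k_a−k_d)/(k_d L₀))]
= [1/(0.580−0.295)] ln[(0.580/0.295)(1 − 1.92×0.2850/(0.295×17.2))]
= (1/0.2850) ln[1.966 × 0.8922] = 3.509 × ln(1.754) = 3.509 × 0.5619 = 1.972 d.
L(t_c) = L₀ e^(−k_d t_c) = 17.2 × 0.5590 = 9.614 mg/L, and at the critical point k_a D_c = k_d L, so D_c = (0.295/0.580) × 9.614 = 4.890 mg/L.
Minimum DO = C_s − D_c = 10.4 − 4.890 = 5.510 mg/L.
x_c = v t_c = 1.00 m/s × 1.972 d × 86400 s/d = 170400 m ≈ 170 km.

t_c ≈ 1.97 d; D_c ≈ 4.89 mg/L; min DO ≈ 5.51 mg/L; x_c ≈ 170 km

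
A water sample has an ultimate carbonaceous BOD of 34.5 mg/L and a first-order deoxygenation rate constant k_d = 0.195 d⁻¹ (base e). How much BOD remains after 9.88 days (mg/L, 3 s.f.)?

L ≈ 5.02 mg/L

L_t = L₀ e^(−k_d t) = 34.5 × e^(−0.195×9.88) = 34.5 × 0.1456 = 5.025 mg/L.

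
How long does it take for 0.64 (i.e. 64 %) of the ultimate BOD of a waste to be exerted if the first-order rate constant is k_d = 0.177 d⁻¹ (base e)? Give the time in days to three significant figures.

t ≈ 5.77 d

y/L₀ = 1 − e^(−k_d t) = 0.64 ⇒ e^(−k_d t) = 0.360
t = −ln(0.360) / 0.177 = 1.022 / 0.177 = 5.772 d.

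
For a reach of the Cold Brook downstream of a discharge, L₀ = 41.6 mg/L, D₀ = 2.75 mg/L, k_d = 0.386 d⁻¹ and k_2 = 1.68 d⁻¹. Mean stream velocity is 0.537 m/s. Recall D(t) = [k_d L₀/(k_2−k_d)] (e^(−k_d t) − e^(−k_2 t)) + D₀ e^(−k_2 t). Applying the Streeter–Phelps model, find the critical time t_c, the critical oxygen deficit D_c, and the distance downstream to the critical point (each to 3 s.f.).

t_c ≈ 0.943 d; D_c ≈ 6.64 mg/L; x_c ≈ 43.8 km

t_c = [1/(k_2−k_d)] ln[(k_2/k_d)(1 − D₀(k_2−k_d)/(k_d L₀))]
= [1/(1.68−0.386)] ln[(1.68/0.386)(1 − 2.75×1.294/(0.386×41.6))]
= (1/1.294) ln[4.352 × 0.7784] = 0.7728 × ln(3.388) = 0.7728 × 1.220 = 0.9430 d.
L(t_c) = L₀ e^(−k_d t_c) = 41.6 × 0.6949 = 28.91 mg/L, and at the critical point k_2 D_c = k_d L, so D_c = (0.386/1.68) × 28.91 = 6.642 mg/L.
x_c = v t_c = 0.537 m/s × 0.9430 d × 86400 s/d = 43750 m ≈ 43.8 km.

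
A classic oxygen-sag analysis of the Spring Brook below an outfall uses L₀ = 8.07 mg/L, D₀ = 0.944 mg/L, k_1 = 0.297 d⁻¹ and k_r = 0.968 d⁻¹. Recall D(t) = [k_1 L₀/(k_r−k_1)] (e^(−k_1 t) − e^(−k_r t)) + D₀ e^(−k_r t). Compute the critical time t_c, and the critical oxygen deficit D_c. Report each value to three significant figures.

With k_r/k_1 = 3.259 and 1 − D₀(k_r−k_1)/(k_1 L₀) = 0.7357,
t_c = ln(3.259 × 0.7357) / (0.968 − 0.297) = ln(2.398) / 0.6710 = 0.8746/0.6710 = 1.303 d.
D_c = (k_1/k_r) L₀ e^(−k_1 t_c) = (0.297/0.968) × 8.07 × e^(−0.297×1.303) = 0.3068 × 8.07 × 0.6790 = 1.681 mg/L.

t_c ≈ 1.30 d; D_c ≈ 1.68 mg/L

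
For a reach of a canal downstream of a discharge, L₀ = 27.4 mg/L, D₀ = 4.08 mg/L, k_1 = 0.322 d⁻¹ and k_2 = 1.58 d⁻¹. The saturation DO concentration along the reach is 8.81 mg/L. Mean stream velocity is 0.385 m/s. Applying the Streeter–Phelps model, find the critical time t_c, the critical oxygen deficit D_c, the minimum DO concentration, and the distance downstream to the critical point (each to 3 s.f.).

t_c ≈ 0.572 d; D_c ≈ 4.65 mg/L; min DO ≈ 4.16 mg/L; x_c ≈ 19.0 km

t_c = [1/(k_2−k_1)] ln[(k_2/k_1)(1 − D₀(k_2−k_1)/(k_1 L₀))]
= [1/(1.58−0.322)] ln[(1.58/0.322)(1 − 4.08×1.258/(0.322×27.4))]
= (1/1.258) ln[4.907 × 0.4183] = 0.7949 × ln(2.052) = 0.7949 × 0.7190 = 0.5715 d.
L(t_c) = L₀ e^(−k_1 t_c) = 27.4 × 0.8319 = 22.79 mg/L, and at the critical point k_2 D_c = k_1 L, so D_c = (0.322/1.58) × 22.79 = 4.645 mg/L.
Minimum DO = C_s − D_c = 8.81 − 4.645 = 4.165 mg/L.
x_c = v t_c = 0.385 m/s × 0.5715 d × 86400 s/d = 19010 m ≈ 19.0 km.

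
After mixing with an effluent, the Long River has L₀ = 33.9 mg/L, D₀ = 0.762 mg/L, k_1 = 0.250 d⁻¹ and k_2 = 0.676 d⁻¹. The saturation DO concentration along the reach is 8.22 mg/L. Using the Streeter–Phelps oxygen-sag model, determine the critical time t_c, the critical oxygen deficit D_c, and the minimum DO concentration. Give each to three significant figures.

t_c = [1/(k_2−k_1)] ln[(k_2/k_1)(1 − D₀(k_2−k_1)/(k_1 L₀))]
= [1/(0.676−0.250)] ln[(0.676/0.250)(1 − 0.762×0.4260/(0.250×33.9))]
= (1/0.4260) ln[2.704 × 0.9617] = 2.347 × ln(2.600) = 2.347 × 0.9557 = 2.243 d.
L(t_c) = L₀ e^(−k_1 t_c) = 33.9 × 0.5707 = 19.35 mg/L, and at the critical point k_2 D_c = k_1 L, so D_c = (0.250/0.676) × 19.35 = 7.155 mg/L.
Minimum DO = C_s − D_c = 8.22 − 7.155 = 1.065 mg/L.

t_c ≈ 2.24 d; D_c ≈ 7.16 mg/L; min DO ≈ 1.06 mg/L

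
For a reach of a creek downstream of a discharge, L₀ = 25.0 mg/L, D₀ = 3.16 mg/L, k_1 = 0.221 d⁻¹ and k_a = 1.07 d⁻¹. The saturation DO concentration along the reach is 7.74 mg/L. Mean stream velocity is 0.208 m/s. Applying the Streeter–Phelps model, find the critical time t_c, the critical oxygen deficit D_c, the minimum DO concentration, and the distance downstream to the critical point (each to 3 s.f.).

With k_a/k_1 = 4.842 and 1 − D₀(k_a−k_1)/(k_1 L₀) = 0.5144,
t_c = ln(4.842 × 0.5144) / (1.07 − 0.221) = ln(2.491) / 0.8490 = 0.9125/0.8490 = 1.075 d.
D_c = (k_1/k_a) L₀ e^(−k_1 t_c) = (0.221/1.07) × 25.0 × e^(−0.221×1.075) = 0.2065 × 25.0 × 0.7886 = 4.072 mg/L.
Minimum DO = C_s − D_c = 7.74 − 4.072 = 3.668 mg/L.
x_c = v t_c = 0.208 m/s × 1.075 d × 86400 s/d = 19320 m ≈ 19.3 km.

t_c ≈ 1.07 d; D_c ≈ 4.07 mg/L; min DO ≈ 3.67 mg/L; x_c ≈ 19.3 km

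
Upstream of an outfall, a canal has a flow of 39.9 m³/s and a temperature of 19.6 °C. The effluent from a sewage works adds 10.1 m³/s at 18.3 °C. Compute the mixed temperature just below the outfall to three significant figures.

Flow-weighted mixing: C = (Q_r C_r + Q_w C_w)/(Q_r + Q_w)
= (39.9×19.6 + 10.1×18.3)/(39.9 + 10.1) = 966.9/50.00 = 19.34 °C.

19.3 °C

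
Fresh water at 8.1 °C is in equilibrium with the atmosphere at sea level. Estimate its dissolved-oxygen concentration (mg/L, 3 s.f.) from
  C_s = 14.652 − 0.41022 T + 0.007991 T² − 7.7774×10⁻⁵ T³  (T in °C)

C_s ≈ 11.8 mg/L

C_s = 14.652 − 0.41022×8.1 + 0.007991×8.1² − 7.7774×10⁻⁵×8.1³ = 11.81 mg/L.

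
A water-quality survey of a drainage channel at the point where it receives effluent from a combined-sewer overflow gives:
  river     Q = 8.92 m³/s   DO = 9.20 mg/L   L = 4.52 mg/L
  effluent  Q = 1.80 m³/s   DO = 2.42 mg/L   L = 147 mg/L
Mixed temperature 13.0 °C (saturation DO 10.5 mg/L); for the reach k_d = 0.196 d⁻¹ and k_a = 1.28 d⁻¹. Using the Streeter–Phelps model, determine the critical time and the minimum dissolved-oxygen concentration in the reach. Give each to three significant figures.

t_c ≈ 1.14 d; minimum DO ≈ 7.02 mg/L

Mixed DO = (8.92×9.20 + 1.80×2.42)/(8.92+1.80) = 86.42/10.72 = 8.062 mg/L.
Mixed L₀ = (8.92×4.52 + 1.80×147)/(10.72) = 304.9/10.72 = 28.44 mg/L.
Initial deficit D₀ = C_s − DO₀ = 10.5 − 8.062 = 2.438 mg/L.
t_c = (1/1.084) ln[(1.28/0.196)(1 − 2.438×1.084/(0.196×28.44))] = 0.9225 × ln(3.434) = 1.138 d.
D_c = (0.196/1.28) × 28.44 × e^(−0.196×1.138) = 0.1531 × 28.44 × 0.8000 = 3.485 mg/L.
Minimum DO = 10.5 − 3.485 = 7.015 mg/L.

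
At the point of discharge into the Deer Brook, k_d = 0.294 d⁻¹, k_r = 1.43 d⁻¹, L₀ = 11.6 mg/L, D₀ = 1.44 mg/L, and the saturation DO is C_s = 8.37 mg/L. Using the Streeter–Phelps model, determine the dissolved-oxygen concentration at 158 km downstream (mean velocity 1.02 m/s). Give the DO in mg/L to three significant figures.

DO ≈ 6.72 mg/L

Travel time t = x/v = 158 km / (1.02 m/s) = 158000 m / 1.02 m/s = 154900 s = 1.793 d.
k_d L₀/(k_r−k_d) = 0.294×11.6/(1.43−0.294) = 3.410/1.136 = 3.002 mg/L.
e^(−k_d t) = e^(−0.294×1.793) = 0.5903; e^(−k_r t) = e^(−1.43×1.793) = 0.07701.
D = 3.002 × (0.5903 − 0.07701) + 1.44 × 0.07701 = 1.541 + 0.1109 = 1.652 mg/L.
DO = C_s − D = 8.37 − 1.652 = 6.718 mg/L.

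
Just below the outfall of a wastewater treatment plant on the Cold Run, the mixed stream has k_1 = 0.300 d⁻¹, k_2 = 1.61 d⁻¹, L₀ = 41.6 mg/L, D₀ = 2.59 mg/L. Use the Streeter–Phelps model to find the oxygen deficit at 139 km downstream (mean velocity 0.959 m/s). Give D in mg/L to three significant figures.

D ≈ 5.29 mg/L

Travel time t = x/v = 139 km / (0.959 m/s) = 139000 m / 0.959 m/s = 144900 s = 1.678 d.
k_1 L₀/(k_2−k_1) = 0.300×41.6/(1.61−0.300) = 12.48/1.310 = 9.527 mg/L.
e^(−k_1 t) = e^(−0.300×1.678) = 0.6045; e^(−k_2 t) = e^(−1.61×1.678) = 0.06715.
D = 9.527 × (0.6045 − 0.06715) + 2.59 × 0.06715 = 5.120 + 0.1739 = 5.294 mg/L.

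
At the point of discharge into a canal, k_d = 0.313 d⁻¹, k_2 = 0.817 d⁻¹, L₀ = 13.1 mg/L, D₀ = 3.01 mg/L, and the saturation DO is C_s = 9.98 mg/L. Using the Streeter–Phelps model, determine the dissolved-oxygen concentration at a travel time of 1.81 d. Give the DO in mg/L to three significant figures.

k_d L₀/(k_2−k_d) = 0.313×13.1/(0.817−0.313) = 4.100/0.5040 = 8.136 mg/L.
e^(−k_d t) = e^(−0.313×1.810) = 0.5675; e^(−k_2 t) = e^(−0.817×1.810) = 0.2279.
D = 8.136 × (0.5675 − 0.2279) + 3.01 × 0.2279 = 2.763 + 0.6860 = 3.449 mg/L.
DO = C_s − D = 9.98 − 3.449 = 6.531 mg/L.

DO ≈ 6.53 mg/L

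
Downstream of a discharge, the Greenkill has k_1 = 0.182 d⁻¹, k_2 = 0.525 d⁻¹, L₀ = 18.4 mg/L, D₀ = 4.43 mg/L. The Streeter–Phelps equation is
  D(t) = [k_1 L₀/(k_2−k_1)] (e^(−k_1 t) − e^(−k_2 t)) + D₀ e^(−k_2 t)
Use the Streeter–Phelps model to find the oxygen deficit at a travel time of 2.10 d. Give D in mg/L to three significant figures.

D ≈ 4.89 mg/L

k_1 L₀/(k_2−k_1) = 0.182×18.4/(0.525−0.182) = 3.349/0.3430 = 9.763 mg/L.
e^(−k_1 t) = e^(−0.182×2.100) = 0.6824; e^(−k_2 t) = e^(−0.525×2.100) = 0.3320.
D = 9.763 × (0.6824 − 0.3320) + 4.43 × 0.3320 = 3.420 + 1.471 = 4.891 mg/L.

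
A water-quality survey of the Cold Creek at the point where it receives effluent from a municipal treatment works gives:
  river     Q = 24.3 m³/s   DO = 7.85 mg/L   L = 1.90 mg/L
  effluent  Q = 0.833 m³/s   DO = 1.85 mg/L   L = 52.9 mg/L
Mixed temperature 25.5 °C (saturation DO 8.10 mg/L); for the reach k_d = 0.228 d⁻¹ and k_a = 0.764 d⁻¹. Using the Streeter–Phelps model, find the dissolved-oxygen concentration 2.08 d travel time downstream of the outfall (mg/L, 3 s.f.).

DO ≈ 7.37 mg/L

Mixed DO = (24.3×7.85 + 0.833×1.85)/(24.3+0.833) = 192.3/25.13 = 7.651 mg/L.
Mixed L₀ = (24.3×1.90 + 0.833×52.9)/(25.13) = 90.24/25.13 = 3.590 mg/L.
Initial deficit D₀ = C_s − DO₀ = 8.10 − 7.651 = 0.4489 mg/L.
D(2.08) = [0.228×3.590/(0.764−0.228)](e^(−0.228×2.08) − e^(−0.764×2.08)) + 0.4489 e^(−0.764×2.08)
= 1.527 × (0.6224 − 0.2041) + 0.4489 × 0.2041 = 0.7304 mg/L.
DO = 8.10 − 0.7304 = 7.370 mg/L.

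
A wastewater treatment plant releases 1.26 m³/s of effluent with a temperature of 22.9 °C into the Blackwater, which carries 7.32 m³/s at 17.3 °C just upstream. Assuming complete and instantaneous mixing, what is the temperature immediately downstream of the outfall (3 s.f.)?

18.1 °C

Flow-weighted mixing: C = (Q_r C_r + Q_w C_w)/(Q_r + Q_w)
= (7.32×17.3 + 1.26×22.9)/(7.32 + 1.26) = 155.5/8.580 = 18.12 °C.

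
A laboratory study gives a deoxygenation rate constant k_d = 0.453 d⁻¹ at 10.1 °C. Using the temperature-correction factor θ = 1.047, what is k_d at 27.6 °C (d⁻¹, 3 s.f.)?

k_d(T₂) = k_d(T₁) · θ^(T₂−T₁) = 0.453 × 1.047^(27.6−10.1)
= 0.453 × 1.047^17.5 = 0.453 × 2.234 = 1.012 d⁻¹.

k_d ≈ 1.01 d⁻¹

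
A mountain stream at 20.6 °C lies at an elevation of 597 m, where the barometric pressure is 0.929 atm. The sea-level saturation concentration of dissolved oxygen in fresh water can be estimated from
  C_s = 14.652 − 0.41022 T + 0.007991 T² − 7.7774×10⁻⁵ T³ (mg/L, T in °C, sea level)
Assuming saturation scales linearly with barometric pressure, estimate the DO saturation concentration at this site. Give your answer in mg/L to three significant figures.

At sea level: C_s = 14.652 − 0.41022×20.6 + 0.007991×20.6² − 7.7774×10⁻⁵×20.6³ = 8.913 mg/L.
Pressure correction: C_s' = 8.913 × 0.929 = 8.280 mg/L.

C_s ≈ 8.28 mg/L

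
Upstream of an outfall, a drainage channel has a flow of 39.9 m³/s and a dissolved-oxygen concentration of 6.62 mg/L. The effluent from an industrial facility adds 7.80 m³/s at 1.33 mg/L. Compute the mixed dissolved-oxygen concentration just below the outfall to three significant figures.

Flow-weighted mixing: C = (Q_r C_r + Q_w C_w)/(Q_r + Q_w)
= (39.9×6.62 + 7.80×1.33)/(39.9 + 7.80) = 274.5/47.70 = 5.755 mg/L.

5.75 mg/L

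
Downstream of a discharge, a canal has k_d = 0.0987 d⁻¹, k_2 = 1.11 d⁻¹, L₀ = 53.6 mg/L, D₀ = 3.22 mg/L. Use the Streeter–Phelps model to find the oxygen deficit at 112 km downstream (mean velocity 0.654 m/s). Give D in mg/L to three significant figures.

Travel time t = x/v = 112 km / (0.654 m/s) = 112000 m / 0.654 m/s = 171300 s = 1.982 d.
k_d L₀/(k_2−k_d) = 0.0987×53.6/(1.11−0.0987) = 5.290/1.011 = 5.231 mg/L.
e^(−k_d t) = e^(−0.0987×1.982) = 0.8223; e^(−k_2 t) = e^(−1.11×1.982) = 0.1108.
D = 5.231 × (0.8223 − 0.1108) + 3.22 × 0.1108 = 3.722 + 0.3567 = 4.079 mg/L.

D ≈ 4.08 mg/L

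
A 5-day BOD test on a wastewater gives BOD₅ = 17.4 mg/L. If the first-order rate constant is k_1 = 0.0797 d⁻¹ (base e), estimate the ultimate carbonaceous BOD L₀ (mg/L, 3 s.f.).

L₀ ≈ 52.9 mg/L

BOD₅ = L₀(1 − e^(−5k_1)) ⇒ L₀ = BOD₅ / (1 − e^(−5×0.0797))
= 17.4 / (1 − 0.6713) = 17.4 / 0.3287 = 52.94 mg/L.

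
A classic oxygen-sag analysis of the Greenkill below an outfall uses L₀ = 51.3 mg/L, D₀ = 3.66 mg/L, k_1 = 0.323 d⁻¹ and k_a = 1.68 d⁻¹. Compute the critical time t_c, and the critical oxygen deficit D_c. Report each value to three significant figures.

t_c ≈ 0.953 d; D_c ≈ 7.25 mg/L

With k_a/k_1 = 5.201 and 1 − D₀(k_a−k_1)/(k_1 L₀) = 0.7003,
t_c = ln(5.201 × 0.7003) / (1.68 − 0.323) = ln(3.642) / 1.357 = 1.293/1.357 = 0.9525 d.
L(t_c) = L₀ e^(−k_1 t_c) = 51.3 × 0.7352 = 37.71 mg/L, and at the critical point k_a D_c = k_1 L, so D_c = (0.323/1.68) × 37.71 = 7.251 mg/L.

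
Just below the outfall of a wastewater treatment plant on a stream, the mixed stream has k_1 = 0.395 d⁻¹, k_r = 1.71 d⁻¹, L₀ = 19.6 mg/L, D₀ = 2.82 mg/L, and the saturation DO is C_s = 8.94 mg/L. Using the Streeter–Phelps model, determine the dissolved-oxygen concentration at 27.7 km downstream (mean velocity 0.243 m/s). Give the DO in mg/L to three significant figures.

Travel time t = x/v = 27.7 km / (0.243 m/s) = 27700 m / 0.243 m/s = 114000 s = 1.319 d.
k_1 L₀/(k_r−k_1) = 0.395×19.6/(1.71−0.395) = 7.742/1.315 = 5.887 mg/L.
e^(−k_1 t) = e^(−0.395×1.319) = 0.5938; e^(−k_r t) = e^(−1.71×1.319) = 0.1048.
D = 5.887 × (0.5938 − 0.1048) + 2.82 × 0.1048 = 2.879 + 0.2954 = 3.175 mg/L.
DO = C_s − D = 8.94 − 3.175 = 5.765 mg/L.

DO ≈ 5.77 mg/L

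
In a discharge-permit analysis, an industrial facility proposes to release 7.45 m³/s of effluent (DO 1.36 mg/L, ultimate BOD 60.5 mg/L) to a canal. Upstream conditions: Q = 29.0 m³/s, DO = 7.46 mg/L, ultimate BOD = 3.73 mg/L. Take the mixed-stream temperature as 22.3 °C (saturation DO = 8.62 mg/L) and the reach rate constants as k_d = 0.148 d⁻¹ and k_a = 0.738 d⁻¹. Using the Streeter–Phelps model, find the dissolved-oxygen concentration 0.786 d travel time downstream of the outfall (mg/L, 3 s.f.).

Mixed DO = (29.0×7.46 + 7.45×1.36)/(29.0+7.45) = 226.5/36.45 = 6.213 mg/L.
Mixed L₀ = (29.0×3.73 + 7.45×60.5)/(36.45) = 558.9/36.45 = 15.33 mg/L.
Initial deficit D₀ = C_s − DO₀ = 8.62 − 6.213 = 2.407 mg/L.
D(0.786) = [0.148×15.33/(0.738−0.148)](e^(−0.148×0.786) − e^(−0.738×0.786)) + 2.407 e^(−0.738×0.786)
= 3.846 × (0.8902 − 0.5599) + 2.407 × 0.5599 = 2.618 mg/L.
DO = 8.62 − 2.618 = 6.002 mg/L.

DO ≈ 6.00 mg/L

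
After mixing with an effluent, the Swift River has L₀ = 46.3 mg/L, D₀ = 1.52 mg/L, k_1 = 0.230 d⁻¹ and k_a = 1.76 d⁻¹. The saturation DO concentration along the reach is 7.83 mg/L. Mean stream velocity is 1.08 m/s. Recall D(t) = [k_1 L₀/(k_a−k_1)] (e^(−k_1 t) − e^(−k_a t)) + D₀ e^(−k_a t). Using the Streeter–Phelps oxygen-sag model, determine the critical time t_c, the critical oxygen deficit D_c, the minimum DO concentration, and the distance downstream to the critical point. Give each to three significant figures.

t_c ≈ 1.17 d; D_c ≈ 4.62 mg/L; min DO ≈ 3.21 mg/L; x_c ≈ 109 km

At the critical point dD/dt = 0, so k_1 L₀ e^(−k_1 t) = k_a D. Substituting D(t) from the Streeter–Phelps equation and solving for t gives
t_c = ln[(k_a/k_1)(1 − D₀(k_a−k_1)/(k_1 L₀))] / (k_a−k_1).
Here k_a−k_1 = 1.530 d⁻¹ and 1 − D₀(k_a−k_1)/(k_1 L₀) = 1 − 1.52×1.530/(0.230×46.3) = 0.7816, so
t_c = ln(7.652 × 0.7816) / 1.530 = 1.789 / 1.530 = 1.169 d.
L(t_c) = L₀ e^(−k_1 t_c) = 46.3 × 0.7642 = 35.38 mg/L, and at the critical point k_a D_c = k_1 L, so D_c = (0.230/1.76) × 35.38 = 4.624 mg/L.
Minimum DO = C_s − D_c = 7.83 − 4.624 = 3.206 mg/L.
x_c = v t_c = 1.08 m/s × 1.169 d × 86400 s/d = 109100 m ≈ 109 km.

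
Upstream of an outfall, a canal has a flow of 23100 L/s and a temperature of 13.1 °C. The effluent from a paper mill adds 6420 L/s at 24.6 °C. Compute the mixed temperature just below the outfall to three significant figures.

15.6 °C

Flow-weighted mixing: C = (Q_r C_r + Q_w C_w)/(Q_r + Q_w)
= (23100×13.1 + 6420×24.6)/(23100 + 6420) = 460500/29520 = 15.60 °C.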